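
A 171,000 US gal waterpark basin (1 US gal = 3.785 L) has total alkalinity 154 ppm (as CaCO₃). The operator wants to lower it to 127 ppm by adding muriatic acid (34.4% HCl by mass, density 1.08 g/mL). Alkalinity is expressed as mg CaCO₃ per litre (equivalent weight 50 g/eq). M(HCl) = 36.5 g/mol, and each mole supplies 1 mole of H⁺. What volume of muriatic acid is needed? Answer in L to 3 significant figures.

Volume: 171,000 US gal × 3.785 L/gal = 647,235 L.
Alkalinity to neutralize: (154 − 127) = 27 mg/L as CaCO₃ × 647,235 L = 17,480 g as CaCO₃.
Equivalents of H⁺ required: 17,480 ÷ 50 g/eq = 349.5 eq = 349.5 mol HCl.
Mass of HCl: 349.5 × 36.5 = 12,760 g.
Mass of 34.4% solution: 12,760 / 0.344 = 37,080 g.
Volume: 37,080 g ÷ 1.08 g/mL = 34,340 mL.

34.3 L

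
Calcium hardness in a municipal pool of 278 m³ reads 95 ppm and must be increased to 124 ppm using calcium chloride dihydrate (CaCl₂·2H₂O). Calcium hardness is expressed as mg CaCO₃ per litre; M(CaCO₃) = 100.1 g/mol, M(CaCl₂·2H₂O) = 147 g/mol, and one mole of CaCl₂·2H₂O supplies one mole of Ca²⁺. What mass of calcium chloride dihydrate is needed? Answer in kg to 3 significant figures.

Volume: 278 m³ = 278,000 L.
Hardness to add: (124 − 95) = 29 mg/L as CaCO₃ × 278,000 L = 8062 g as CaCO₃.
Moles of Ca²⁺ (1 mol Ca²⁺ ≡ 1 mol CaCO₃): 8062 / 100.1 g/mol = 80.54 mol.
Mass of CaCl₂·2H₂O: 80.54 × 147 = 11,840 g.

11.8 kg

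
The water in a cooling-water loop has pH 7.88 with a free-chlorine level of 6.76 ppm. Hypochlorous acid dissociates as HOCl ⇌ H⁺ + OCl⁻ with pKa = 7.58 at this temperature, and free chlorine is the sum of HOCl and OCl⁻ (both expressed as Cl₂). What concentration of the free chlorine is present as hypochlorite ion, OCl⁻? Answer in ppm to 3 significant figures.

[OCl⁻]/[HOCl] = 10^(pH − pKa) = 10^(7.88 − 7.58) = 10^0.30 = 1.995.
Fraction as HOCl = 1 / (1 + 1.995) = 0.3339.
OCl⁻ = (1 − 0.3339) × 6.76 ppm = 4.503 ppm.

4.50 ppm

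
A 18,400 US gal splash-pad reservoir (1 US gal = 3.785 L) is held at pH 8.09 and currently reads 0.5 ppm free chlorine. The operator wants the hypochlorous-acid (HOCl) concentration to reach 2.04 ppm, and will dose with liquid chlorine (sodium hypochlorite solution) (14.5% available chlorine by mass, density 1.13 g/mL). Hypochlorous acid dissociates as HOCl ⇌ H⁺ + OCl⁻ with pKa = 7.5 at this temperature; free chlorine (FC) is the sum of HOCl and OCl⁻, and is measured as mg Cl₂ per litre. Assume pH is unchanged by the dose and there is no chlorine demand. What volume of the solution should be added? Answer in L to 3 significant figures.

4.03 L

Volume: 18,400 US gal × 3.785 L/gal = 69,644 L.
[OCl⁻]/[HOCl] = 10^(pH − pKa) = 10^(8.09 − 7.5) = 3.89; fraction as HOCl = 1/(1 + 3.89) = 0.2045.
Free chlorine required for 2.04 ppm HOCl: 2.04 / 0.2045 = 9.977 ppm.
FC to add: 9.977 − 0.5 = 9.477 mg/L as Cl₂.
Cl₂ equivalent: 9.477 mg/L × 69,644 L = 660 g.
Product at 14.5% available Cl: 660 / 0.145 = 4552 g.
Volume: 4552 g ÷ 1.13 g/mL = 4028 mL.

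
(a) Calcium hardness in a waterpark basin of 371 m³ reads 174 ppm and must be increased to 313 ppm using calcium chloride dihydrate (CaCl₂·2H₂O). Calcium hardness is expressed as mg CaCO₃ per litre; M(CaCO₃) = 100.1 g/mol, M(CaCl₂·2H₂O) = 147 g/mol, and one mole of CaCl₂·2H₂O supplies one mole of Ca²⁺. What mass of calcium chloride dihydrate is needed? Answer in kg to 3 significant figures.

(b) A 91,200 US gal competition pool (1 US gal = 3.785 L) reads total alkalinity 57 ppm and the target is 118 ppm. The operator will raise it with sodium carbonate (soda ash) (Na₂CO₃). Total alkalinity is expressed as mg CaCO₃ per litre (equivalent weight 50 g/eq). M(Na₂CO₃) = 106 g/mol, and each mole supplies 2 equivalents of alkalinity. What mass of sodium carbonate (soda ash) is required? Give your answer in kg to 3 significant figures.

(a) 75.7 kg; (b) 22.3 kg

(a) Volume: 371 m³ = 371,000 L.
(a) Hardness to add: (313 − 174) = 139 mg/L as CaCO₃ × 371,000 L = 51,570 g as CaCO₃.
(a) Moles of Ca²⁺ (1 mol Ca²⁺ ≡ 1 mol CaCO₃): 51,570 / 100.1 g/mol = 515.2 mol.
(a) Mass of CaCl₂·2H₂O: 515.2 × 147 = 75,730 g.

(b) Volume: 91,200 US gal × 3.785 L/gal = 345,192 L.
(b) Alkalinity to add: (118 − 57) = 61 mg/L as CaCO₃ × 345,192 L = 21,060 g as CaCO₃.
(b) Equivalents: 21,060 g ÷ 50 g/eq = 421.1 eq.
(b) Each mole of Na₂CO₃ supplies 2 eq, so 421.1 / 2 = 210.6 mol.
(b) Mass: 210.6 mol × 106 g/mol = 22,320 g.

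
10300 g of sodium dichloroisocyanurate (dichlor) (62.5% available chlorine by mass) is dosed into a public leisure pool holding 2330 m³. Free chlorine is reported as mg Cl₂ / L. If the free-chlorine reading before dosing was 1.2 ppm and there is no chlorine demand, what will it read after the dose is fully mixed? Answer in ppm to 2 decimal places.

Volume: 2330 m³ = 2,330,000 L.
Available chlorine delivered: 10,300 g × 0.625 = 6438 g as Cl₂.
Concentration rise: 6438 g / 2,330,000 L = 2.763 mg/L = 2.76 ppm.
Final FC: 1.2 + 2.76 = 3.96 ppm.

3.96 ppm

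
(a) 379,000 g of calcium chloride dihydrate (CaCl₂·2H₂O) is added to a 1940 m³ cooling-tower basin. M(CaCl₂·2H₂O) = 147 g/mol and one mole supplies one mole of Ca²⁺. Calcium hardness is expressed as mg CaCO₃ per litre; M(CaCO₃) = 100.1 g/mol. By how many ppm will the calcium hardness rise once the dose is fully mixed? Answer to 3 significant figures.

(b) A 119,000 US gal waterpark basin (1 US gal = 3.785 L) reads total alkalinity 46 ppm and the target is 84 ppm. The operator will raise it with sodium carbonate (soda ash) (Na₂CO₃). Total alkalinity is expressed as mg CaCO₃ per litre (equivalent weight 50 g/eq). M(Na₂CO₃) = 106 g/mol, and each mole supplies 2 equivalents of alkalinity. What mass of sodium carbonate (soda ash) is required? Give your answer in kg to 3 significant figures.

(a) 133 ppm; (b) 18.1 kg

(a) Volume: 1940 m³ = 1,940,000 L.
(a) Moles of Ca²⁺: 379,000 g ÷ 147 g/mol = 2578 mol.
(a) As CaCO₃: 2578 mol × 100.1 g/mol = 258,100 g.
(a) Rise: 258,100 g / 1,940,000 L × 1000 = 133 mg/L.

(b) Volume: 119,000 US gal × 3.785 L/gal = 450,415 L.
(b) Alkalinity to add: (84 − 46) = 38 mg/L as CaCO₃ × 450,415 L = 17,120 g as CaCO₃.
(b) Equivalents: 17,120 g ÷ 50 g/eq = 342.3 eq.
(b) Each mole of Na₂CO₃ supplies 2 eq, so 342.3 / 2 = 171.2 mol.
(b) Mass: 171.2 mol × 106 g/mol = 18,140 g.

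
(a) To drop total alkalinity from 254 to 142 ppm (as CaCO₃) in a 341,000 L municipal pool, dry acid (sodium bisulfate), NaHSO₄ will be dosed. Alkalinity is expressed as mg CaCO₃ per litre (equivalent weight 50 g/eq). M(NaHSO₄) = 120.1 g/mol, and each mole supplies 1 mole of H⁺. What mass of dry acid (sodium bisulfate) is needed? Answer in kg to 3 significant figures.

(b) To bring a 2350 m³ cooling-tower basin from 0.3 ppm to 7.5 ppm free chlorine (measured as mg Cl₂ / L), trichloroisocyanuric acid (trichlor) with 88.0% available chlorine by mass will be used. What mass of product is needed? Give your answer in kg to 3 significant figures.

(a) 91.7 kg; (b) 19.2 kg

(a) Alkalinity to neutralize: (254 − 142) = 112 mg/L as CaCO₃ × 341,000 L = 38,190 g as CaCO₃.
(a) Equivalents of H⁺ required: 38,190 ÷ 50 g/eq = 763.8 eq = 763.8 mol NaHSO₄.
(a) Mass of NaHSO₄: 763.8 × 120.1 = 91,740 g.

(b) Volume: 2350 m³ = 2,350,000 L.
(b) Chlorine deficit: 7.5 − 0.3 = 7.2 ppm = 7.2 mg/L as Cl₂.
(b) Cl₂ equivalent needed: 7.2 mg/L × 2,350,000 L = 16,920,000 mg = 16,920 g.
(b) Product at 88.0% available chlorine: 16,920 / 0.88 = 19,230 g.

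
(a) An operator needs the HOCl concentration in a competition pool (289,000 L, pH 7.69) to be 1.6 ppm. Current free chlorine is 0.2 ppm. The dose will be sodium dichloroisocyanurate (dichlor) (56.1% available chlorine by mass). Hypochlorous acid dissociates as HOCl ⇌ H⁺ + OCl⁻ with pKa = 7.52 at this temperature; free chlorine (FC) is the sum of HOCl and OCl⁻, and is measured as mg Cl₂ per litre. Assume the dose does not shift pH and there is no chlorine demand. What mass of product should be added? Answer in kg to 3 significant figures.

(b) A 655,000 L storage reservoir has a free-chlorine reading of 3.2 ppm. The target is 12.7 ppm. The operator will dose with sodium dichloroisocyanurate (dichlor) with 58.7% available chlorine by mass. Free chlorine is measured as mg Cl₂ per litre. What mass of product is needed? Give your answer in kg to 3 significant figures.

(a) 1.94 kg; (b) 10.6 kg

(a) [OCl⁻]/[HOCl] = 10^(pH − pKa) = 10^(7.69 − 7.52) = 1.479; fraction as HOCl = 1/(1 + 1.479) = 0.4034.
(a) Free chlorine required for 1.6 ppm HOCl: 1.6 / 0.4034 = 3.967 ppm.
(a) FC to add: 3.967 − 0.2 = 3.767 mg/L as Cl₂.
(a) Cl₂ equivalent: 3.767 mg/L × 289,000 L = 1089 g.
(a) Product at 56.1% available Cl: 1089 / 0.561 = 1940 g.

(b) Chlorine deficit: 12.7 − 3.2 = 9.5 ppm = 9.5 mg/L as Cl₂.
(b) Cl₂ equivalent needed: 9.5 mg/L × 655,000 L = 6,222,000 mg = 6222 g.
(b) Product at 58.7% available chlorine: 6222 / 0.587 = 10,600 g.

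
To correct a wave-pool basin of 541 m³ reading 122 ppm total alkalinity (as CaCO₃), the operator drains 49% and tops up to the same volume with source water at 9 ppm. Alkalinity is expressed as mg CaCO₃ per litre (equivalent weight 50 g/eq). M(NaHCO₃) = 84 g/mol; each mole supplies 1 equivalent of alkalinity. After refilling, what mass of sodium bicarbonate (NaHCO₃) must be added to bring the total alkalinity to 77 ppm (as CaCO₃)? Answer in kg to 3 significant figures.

Volume: 541 m³ = 541,000 L.
After draining 49% and refilling: 122 × 0.51 + 9 × 0.49 = 66.63 ppm.
Deficit to target: 77 − 66.63 = 10.37 mg/L.
As CaCO₃: 10.37 mg/L × 541,000 L = 5610 g; ÷ 50 g/eq ÷ 1 = 112.2 mol NaHCO₃.
Mass: 112.2 × 84 = 9425 g.

9.43 kg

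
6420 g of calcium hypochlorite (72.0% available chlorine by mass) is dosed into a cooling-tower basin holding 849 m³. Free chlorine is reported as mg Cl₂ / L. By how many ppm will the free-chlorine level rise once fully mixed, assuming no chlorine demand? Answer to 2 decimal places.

5.44 ppm

Volume: 849 m³ = 849,000 L.
Available chlorine delivered: 6420 g × 0.72 = 4622 g as Cl₂.
Concentration rise: 4622 g / 849,000 L = 5.445 mg/L = 5.44 ppm.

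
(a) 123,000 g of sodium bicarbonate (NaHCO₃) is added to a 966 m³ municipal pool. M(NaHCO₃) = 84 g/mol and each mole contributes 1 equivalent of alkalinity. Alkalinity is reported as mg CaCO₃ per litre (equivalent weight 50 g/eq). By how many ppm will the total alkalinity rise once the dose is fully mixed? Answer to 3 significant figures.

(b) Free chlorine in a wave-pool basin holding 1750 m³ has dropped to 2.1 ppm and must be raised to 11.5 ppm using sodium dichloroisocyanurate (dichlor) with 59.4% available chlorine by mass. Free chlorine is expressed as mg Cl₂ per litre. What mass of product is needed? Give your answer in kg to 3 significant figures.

(a) 75.8 ppm; (b) 27.7 kg

(a) Volume: 966 m³ = 966,000 L.
(a) Moles of NaHCO₃: 123,000 g ÷ 84 g/mol = 1464 mol → 1464 eq of alkalinity.
(a) As CaCO₃: 1464 eq × 50 g/eq = 73,210 g.
(a) Rise: 73,210 g / 966,000 L × 1000 = 75.79 mg/L.

(b) Volume: 1750 m³ = 1,750,000 L.
(b) Chlorine deficit: 11.5 − 2.1 = 9.4 ppm = 9.4 mg/L as Cl₂.
(b) Cl₂ equivalent needed: 9.4 mg/L × 1,750,000 L = 16,450,000 mg = 16,450 g.
(b) Product at 59.4% available chlorine: 16,450 / 0.594 = 27,690 g.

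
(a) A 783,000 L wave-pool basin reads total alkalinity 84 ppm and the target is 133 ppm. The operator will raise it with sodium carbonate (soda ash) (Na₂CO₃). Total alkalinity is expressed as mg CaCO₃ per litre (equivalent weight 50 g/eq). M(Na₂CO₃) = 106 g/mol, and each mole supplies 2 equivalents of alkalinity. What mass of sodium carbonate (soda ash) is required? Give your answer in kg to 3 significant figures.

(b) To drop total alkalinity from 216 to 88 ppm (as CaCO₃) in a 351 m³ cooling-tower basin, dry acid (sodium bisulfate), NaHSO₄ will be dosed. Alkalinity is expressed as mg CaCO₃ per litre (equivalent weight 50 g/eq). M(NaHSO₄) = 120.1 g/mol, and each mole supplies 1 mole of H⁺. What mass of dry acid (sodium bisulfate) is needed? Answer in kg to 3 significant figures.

(a) 40.7 kg; (b) 108 kg

(a) Alkalinity to add: (133 − 84) = 49 mg/L as CaCO₃ × 783,000 L = 38,370 g as CaCO₃.
(a) Equivalents: 38,370 g ÷ 50 g/eq = 767.3 eq.
(a) Each mole of Na₂CO₃ supplies 2 eq, so 767.3 / 2 = 383.7 mol.
(a) Mass: 383.7 mol × 106 g/mol = 40,670 g.

(b) Volume: 351 m³ = 351,000 L.
(b) Alkalinity to neutralize: (216 − 88) = 128 mg/L as CaCO₃ × 351,000 L = 44,930 g as CaCO₃.
(b) Equivalents of H⁺ required: 44,930 ÷ 50 g/eq = 898.6 eq = 898.6 mol NaHSO₄.
(b) Mass of NaHSO₄: 898.6 × 120.1 = 107,900 g.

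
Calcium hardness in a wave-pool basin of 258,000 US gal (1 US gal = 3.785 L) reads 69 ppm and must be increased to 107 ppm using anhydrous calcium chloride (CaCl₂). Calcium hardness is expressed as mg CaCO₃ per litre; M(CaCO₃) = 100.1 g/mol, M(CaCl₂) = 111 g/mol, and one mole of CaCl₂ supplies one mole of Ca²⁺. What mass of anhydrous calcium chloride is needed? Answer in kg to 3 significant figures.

41.1 kg

Volume: 258,000 US gal × 3.785 L/gal = 976,530 L.
Hardness to add: (107 − 69) = 38 mg/L as CaCO₃ × 976,530 L = 37,110 g as CaCO₃.
Moles of Ca²⁺ (1 mol Ca²⁺ ≡ 1 mol CaCO₃): 37,110 / 100.1 g/mol = 370.7 mol.
Mass of CaCl₂: 370.7 × 111 = 41,150 g.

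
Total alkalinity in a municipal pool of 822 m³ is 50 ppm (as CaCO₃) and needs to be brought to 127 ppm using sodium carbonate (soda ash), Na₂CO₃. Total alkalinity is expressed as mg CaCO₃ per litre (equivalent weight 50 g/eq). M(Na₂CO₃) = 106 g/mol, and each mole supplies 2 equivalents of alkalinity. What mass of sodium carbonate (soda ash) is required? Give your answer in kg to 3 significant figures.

67.1 kg

Volume: 822 m³ = 822,000 L.
Alkalinity to add: (127 − 50) = 77 mg/L as CaCO₃ × 822,000 L = 63,290 g as CaCO₃.
Equivalents: 63,290 g ÷ 50 g/eq = 1266 eq.
Each mole of Na₂CO₃ supplies 2 eq, so 1266 / 2 = 632.9 mol.
Mass: 632.9 mol × 106 g/mol = 67,090 g.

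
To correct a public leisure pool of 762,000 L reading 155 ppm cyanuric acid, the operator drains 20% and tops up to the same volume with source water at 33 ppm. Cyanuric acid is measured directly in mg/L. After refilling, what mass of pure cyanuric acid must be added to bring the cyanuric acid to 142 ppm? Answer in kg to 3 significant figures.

8.69 kg

After draining 20% and refilling: 155 × 0.80 + 33 × 0.20 = 130.6 ppm.
Deficit to target: 142 − 130.6 = 11.4 mg/L.
Mass: 11.4 mg/L × 762,000 L = 8687 g cyanuric acid.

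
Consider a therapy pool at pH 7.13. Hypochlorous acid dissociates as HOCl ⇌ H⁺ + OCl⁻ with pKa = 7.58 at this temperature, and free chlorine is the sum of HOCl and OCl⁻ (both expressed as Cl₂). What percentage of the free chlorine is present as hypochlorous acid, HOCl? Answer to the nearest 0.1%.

[OCl⁻]/[HOCl] = 10^(pH − pKa) = 10^(7.13 − 7.58) = 10^-0.45 = 0.3548.
Fraction as HOCl = 1 / (1 + 0.3548) = 0.7381.

73.8%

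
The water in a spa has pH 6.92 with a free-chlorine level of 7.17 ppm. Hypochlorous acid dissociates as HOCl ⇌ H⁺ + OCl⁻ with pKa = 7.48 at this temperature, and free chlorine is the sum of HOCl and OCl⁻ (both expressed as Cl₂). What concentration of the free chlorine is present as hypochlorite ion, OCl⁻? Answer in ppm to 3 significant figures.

1.55 ppm

[OCl⁻]/[HOCl] = 10^(pH − pKa) = 10^(6.92 − 7.48) = 10^-0.56 = 0.2754.
Fraction as HOCl = 1 / (1 + 0.2754) = 0.7841.
OCl⁻ = (1 − 0.7841) × 7.17 ppm = 1.548 ppm.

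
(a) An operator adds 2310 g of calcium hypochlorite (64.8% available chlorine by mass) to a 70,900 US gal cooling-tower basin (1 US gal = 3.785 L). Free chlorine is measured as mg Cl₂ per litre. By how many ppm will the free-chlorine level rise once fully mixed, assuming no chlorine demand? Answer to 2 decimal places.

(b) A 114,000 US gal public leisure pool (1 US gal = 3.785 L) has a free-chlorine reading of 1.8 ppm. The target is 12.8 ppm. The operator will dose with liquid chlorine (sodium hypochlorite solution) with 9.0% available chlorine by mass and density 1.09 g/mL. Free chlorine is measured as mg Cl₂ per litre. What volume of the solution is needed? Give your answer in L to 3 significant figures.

(a) 5.58 ppm; (b) 48.4 L

(a) Volume: 70,900 US gal × 3.785 L/gal = 268,356 L.
(a) Available chlorine delivered: 2310 g × 0.648 = 1497 g as Cl₂.
(a) Concentration rise: 1497 g / 268,356 L = 5.578 mg/L = 5.58 ppm.

(b) Volume: 114,000 US gal × 3.785 L/gal = 431,490 L.
(b) Chlorine deficit: 12.8 − 1.8 = 11 ppm = 11 mg/L as Cl₂.
(b) Cl₂ equivalent needed: 11 mg/L × 431,490 L = 4,746,000 mg = 4746 g.
(b) Product at 9.0% available chlorine: 4746 / 0.09 = 52,740 g.
(b) Volume at density 1.09 g/mL: 52,740 g ÷ 1.09 g/mL = 48,380 mL.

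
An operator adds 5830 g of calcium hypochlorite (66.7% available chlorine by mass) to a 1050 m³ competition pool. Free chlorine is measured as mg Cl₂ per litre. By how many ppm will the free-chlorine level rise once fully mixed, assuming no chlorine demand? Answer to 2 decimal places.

3.70 ppm

Volume: 1050 m³ = 1,050,000 L.
Available chlorine delivered: 5830 g × 0.667 = 3889 g as Cl₂.
Concentration rise: 3889 g / 1,050,000 L = 3.703 mg/L = 3.70 ppm.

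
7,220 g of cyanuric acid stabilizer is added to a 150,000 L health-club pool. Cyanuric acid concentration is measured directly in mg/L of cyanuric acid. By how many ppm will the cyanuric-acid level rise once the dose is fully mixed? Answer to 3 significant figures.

48.1 ppm

Rise: 7,220 g / 150,000 L × 1000 = 48.13 mg/L.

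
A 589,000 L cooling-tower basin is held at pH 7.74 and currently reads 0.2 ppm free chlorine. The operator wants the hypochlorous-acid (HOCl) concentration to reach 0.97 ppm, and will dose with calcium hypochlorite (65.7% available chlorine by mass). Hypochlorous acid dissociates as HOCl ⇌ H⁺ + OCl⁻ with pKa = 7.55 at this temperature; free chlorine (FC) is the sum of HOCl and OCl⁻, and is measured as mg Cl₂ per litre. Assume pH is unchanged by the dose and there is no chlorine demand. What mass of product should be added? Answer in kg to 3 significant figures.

[OCl⁻]/[HOCl] = 10^(pH − pKa) = 10^(7.74 − 7.55) = 1.549; fraction as HOCl = 1/(1 + 1.549) = 0.3923.
Free chlorine required for 0.97 ppm HOCl: 0.97 / 0.3923 = 2.472 ppm.
FC to add: 2.472 − 0.2 = 2.272 mg/L as Cl₂.
Cl₂ equivalent: 2.272 mg/L × 589,000 L = 1338 g.
Product at 65.7% available Cl: 1338 / 0.657 = 2037 g.

2.04 kg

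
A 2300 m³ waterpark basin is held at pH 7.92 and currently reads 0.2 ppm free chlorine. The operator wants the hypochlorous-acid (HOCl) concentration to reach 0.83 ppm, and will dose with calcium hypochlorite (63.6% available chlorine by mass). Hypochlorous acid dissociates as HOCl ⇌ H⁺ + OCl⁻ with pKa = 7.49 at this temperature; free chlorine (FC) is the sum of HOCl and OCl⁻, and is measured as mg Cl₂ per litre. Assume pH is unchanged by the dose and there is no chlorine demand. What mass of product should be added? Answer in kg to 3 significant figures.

Volume: 2300 m³ = 2,300,000 L.
[OCl⁻]/[HOCl] = 10^(pH − pKa) = 10^(7.92 − 7.49) = 2.692; fraction as HOCl = 1/(1 + 2.692) = 0.2709.
Free chlorine required for 0.83 ppm HOCl: 0.83 / 0.2709 = 3.064 ppm.
FC to add: 3.064 − 0.2 = 2.864 mg/L as Cl₂.
Cl₂ equivalent: 2.864 mg/L × 2,300,000 L = 6587 g.
Product at 63.6% available Cl: 6587 / 0.636 = 10,360 g.

10.4 kg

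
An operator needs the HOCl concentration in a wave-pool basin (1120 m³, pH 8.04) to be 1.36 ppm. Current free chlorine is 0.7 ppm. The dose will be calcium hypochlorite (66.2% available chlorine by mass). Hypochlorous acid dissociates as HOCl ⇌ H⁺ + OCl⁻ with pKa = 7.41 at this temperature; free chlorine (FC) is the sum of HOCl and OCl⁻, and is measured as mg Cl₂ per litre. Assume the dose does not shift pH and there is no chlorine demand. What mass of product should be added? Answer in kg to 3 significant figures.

10.9 kg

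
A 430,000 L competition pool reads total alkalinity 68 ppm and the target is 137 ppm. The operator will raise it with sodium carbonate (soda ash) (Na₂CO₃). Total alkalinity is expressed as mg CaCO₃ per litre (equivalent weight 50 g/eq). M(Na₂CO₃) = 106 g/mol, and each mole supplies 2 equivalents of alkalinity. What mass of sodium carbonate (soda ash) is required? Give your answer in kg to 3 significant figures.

31.5 kg

Alkalinity to add: (137 − 68) = 69 mg/L as CaCO₃ × 430,000 L = 29,670 g as CaCO₃.
Equivalents: 29,670 g ÷ 50 g/eq = 593.4 eq.
Each mole of Na₂CO₃ supplies 2 eq, so 593.4 / 2 = 296.7 mol.
Mass: 296.7 mol × 106 g/mol = 31,450 g.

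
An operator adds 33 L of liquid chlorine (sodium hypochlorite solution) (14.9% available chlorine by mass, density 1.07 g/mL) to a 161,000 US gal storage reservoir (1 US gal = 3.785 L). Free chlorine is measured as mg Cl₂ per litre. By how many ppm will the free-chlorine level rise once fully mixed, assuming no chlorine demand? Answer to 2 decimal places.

8.63 ppm

Volume: 161,000 US gal × 3.785 L/gal = 609,385 L.
Mass of solution: 33 L × 1000 mL/L × 1.07 g/mL = 35,310 g.
Available chlorine delivered: 35,310 g × 0.149 = 5261 g as Cl₂.
Concentration rise: 5261 g / 609,385 L = 8.634 mg/L = 8.63 ppm.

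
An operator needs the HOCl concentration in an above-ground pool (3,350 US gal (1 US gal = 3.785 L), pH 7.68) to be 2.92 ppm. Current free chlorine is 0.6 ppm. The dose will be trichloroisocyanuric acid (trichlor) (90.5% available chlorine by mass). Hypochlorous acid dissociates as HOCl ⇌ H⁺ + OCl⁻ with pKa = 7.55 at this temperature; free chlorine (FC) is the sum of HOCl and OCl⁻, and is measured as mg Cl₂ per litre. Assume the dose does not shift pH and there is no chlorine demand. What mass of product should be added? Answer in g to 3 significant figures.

Volume: 3,350 US gal × 3.785 L/gal = 12,680 L.
[OCl⁻]/[HOCl] = 10^(pH − pKa) = 10^(7.68 − 7.55) = 1.349; fraction as HOCl = 1/(1 + 1.349) = 0.4257.
Free chlorine required for 2.92 ppm HOCl: 2.92 / 0.4257 = 6.859 ppm.
FC to add: 6.859 − 0.6 = 6.259 mg/L as Cl₂.
Cl₂ equivalent: 6.259 mg/L × 12,680 L = 79.36 g.
Product at 90.5% available Cl: 79.36 / 0.905 = 87.69 g.

87.7 g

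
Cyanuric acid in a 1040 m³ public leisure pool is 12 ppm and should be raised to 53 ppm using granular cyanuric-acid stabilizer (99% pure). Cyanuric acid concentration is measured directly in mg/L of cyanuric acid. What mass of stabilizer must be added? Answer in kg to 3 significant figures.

43.1 kg

Volume: 1040 m³ = 1,040,000 L.
CYA to add: (53 − 12) = 41 mg/L × 1,040,000 L = 42,640 g cyanuric acid.
At 99% purity: 42,640 / 0.99 = 43,070 g product.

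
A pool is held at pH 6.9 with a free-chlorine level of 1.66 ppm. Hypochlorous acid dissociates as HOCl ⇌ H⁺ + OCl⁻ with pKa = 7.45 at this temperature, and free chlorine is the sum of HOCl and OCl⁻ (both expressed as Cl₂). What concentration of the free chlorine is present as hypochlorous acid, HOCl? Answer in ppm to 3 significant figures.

1.30 ppm

[OCl⁻]/[HOCl] = 10^(pH − pKa) = 10^(6.9 − 7.45) = 10^-0.55 = 0.2818.
Fraction as HOCl = 1 / (1 + 0.2818) = 0.7801.
HOCl = 0.7801 × 1.66 ppm = 1.295 ppm.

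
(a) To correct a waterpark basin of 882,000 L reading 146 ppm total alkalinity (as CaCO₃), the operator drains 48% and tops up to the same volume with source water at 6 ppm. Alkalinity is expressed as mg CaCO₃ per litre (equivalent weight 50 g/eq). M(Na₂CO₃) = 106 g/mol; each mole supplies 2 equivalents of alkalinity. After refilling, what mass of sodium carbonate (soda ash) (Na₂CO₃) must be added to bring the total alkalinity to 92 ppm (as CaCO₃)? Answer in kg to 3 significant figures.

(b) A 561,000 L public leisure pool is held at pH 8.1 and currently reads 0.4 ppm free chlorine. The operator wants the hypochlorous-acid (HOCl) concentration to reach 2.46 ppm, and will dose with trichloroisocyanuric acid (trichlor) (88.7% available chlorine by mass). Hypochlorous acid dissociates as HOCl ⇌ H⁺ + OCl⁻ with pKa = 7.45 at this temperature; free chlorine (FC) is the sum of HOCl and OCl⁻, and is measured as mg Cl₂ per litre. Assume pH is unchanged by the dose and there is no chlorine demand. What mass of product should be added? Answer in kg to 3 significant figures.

(a) After draining 48% and refilling: 146 × 0.52 + 6 × 0.48 = 78.8 ppm.
(a) Deficit to target: 92 − 78.8 = 13.2 mg/L.
(a) As CaCO₃: 13.2 mg/L × 882,000 L = 11,640 g; ÷ 50 g/eq ÷ 2 = 116.4 mol Na₂CO₃.
(a) Mass: 116.4 × 106 = 12,340 g.

(b) [OCl⁻]/[HOCl] = 10^(pH − pKa) = 10^(8.1 − 7.45) = 4.467; fraction as HOCl = 1/(1 + 4.467) = 0.1829.
(b) Free chlorine required for 2.46 ppm HOCl: 2.46 / 0.1829 = 13.45 ppm.
(b) FC to add: 13.45 − 0.4 = 13.05 mg/L as Cl₂.
(b) Cl₂ equivalent: 13.05 mg/L × 561,000 L = 7320 g.
(b) Product at 88.7% available Cl: 7320 / 0.887 = 8253 g.

(a) 12.3 kg; (b) 8.25 kg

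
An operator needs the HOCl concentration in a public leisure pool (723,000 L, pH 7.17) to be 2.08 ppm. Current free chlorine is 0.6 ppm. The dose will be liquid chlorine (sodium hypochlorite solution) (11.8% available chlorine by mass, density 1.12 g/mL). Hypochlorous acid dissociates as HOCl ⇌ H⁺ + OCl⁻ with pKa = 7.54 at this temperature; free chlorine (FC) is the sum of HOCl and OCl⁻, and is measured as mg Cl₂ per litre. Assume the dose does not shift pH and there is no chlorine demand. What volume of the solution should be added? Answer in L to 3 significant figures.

13.0 L

[OCl⁻]/[HOCl] = 10^(pH − pKa) = 10^(7.17 − 7.54) = 0.4266; fraction as HOCl = 1/(1 + 0.4266) = 0.701.
Free chlorine required for 2.08 ppm HOCl: 2.08 / 0.701 = 2.967 ppm.
FC to add: 2.967 − 0.6 = 2.367 mg/L as Cl₂.
Cl₂ equivalent: 2.367 mg/L × 723,000 L = 1712 g.
Product at 11.8% available Cl: 1712 / 0.118 = 14,500 g.
Volume: 14,500 g ÷ 1.12 g/mL = 12,950 mL.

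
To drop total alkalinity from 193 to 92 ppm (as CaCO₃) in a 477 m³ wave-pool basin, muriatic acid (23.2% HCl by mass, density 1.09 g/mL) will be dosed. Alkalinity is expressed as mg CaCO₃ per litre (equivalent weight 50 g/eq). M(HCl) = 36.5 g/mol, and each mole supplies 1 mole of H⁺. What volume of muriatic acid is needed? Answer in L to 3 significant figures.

139 L

Volume: 477 m³ = 477,000 L.
Alkalinity to neutralize: (193 − 92) = 101 mg/L as CaCO₃ × 477,000 L = 48,180 g as CaCO₃.
Equivalents of H⁺ required: 48,180 ÷ 50 g/eq = 963.5 eq = 963.5 mol HCl.
Mass of HCl: 963.5 × 36.5 = 35,170 g.
Mass of 23.2% solution: 35,170 / 0.232 = 151,600 g.
Volume: 151,600 g ÷ 1.09 g/mL = 139,100 mL.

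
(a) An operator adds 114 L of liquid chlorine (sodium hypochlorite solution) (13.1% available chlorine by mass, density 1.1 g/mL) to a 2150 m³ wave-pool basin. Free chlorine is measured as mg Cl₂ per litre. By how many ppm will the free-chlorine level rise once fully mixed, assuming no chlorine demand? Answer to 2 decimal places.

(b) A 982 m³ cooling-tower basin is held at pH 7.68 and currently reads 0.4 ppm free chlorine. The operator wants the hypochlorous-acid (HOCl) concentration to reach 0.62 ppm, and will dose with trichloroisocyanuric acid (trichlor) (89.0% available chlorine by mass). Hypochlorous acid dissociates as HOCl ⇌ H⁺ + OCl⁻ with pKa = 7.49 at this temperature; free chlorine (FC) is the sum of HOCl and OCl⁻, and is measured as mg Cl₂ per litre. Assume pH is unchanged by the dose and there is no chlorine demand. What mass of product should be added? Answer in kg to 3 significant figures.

(a) 7.64 ppm; (b) 1.30 kg

(a) Volume: 2150 m³ = 2,150,000 L.
(a) Mass of solution: 114 L × 1000 mL/L × 1.1 g/mL = 125,400 g.
(a) Available chlorine delivered: 125,400 g × 0.131 = 16,430 g as Cl₂.
(a) Concentration rise: 16,430 g / 2,150,000 L = 7.641 mg/L = 7.64 ppm.

(b) Volume: 982 m³ = 982,000 L.
(b) [OCl⁻]/[HOCl] = 10^(pH − pKa) = 10^(7.68 − 7.49) = 1.549; fraction as HOCl = 1/(1 + 1.549) = 0.3923.
(b) Free chlorine required for 0.62 ppm HOCl: 0.62 / 0.3923 = 1.58 ppm.
(b) FC to add: 1.58 − 0.4 = 1.18 mg/L as Cl₂.
(b) Cl₂ equivalent: 1.18 mg/L × 982,000 L = 1159 g.
(b) Product at 89.0% available Cl: 1159 / 0.89 = 1302 g.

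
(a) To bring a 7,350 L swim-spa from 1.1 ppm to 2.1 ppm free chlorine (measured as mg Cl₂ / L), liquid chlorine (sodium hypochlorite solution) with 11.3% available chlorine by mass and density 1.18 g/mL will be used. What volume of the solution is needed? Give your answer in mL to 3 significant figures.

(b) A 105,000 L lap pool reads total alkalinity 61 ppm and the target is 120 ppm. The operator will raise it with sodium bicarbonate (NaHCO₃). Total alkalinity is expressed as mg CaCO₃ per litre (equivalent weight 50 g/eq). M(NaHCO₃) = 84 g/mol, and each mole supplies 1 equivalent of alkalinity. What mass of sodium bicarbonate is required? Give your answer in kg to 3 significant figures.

(a) 55.1 mL; (b) 10.4 kg

(a) Chlorine deficit: 2.1 − 1.1 = 1 ppm = 1 mg/L as Cl₂.
(a) Cl₂ equivalent needed: 1 mg/L × 7,350 L = 7350 mg = 7.35 g.
(a) Product at 11.3% available chlorine: 7.35 / 0.113 = 65.04 g.
(a) Volume at density 1.18 g/mL: 65.04 g ÷ 1.18 g/mL = 55.12 mL.

(b) Alkalinity to add: (120 − 61) = 59 mg/L as CaCO₃ × 105,000 L = 6195 g as CaCO₃.
(b) Equivalents: 6195 g ÷ 50 g/eq = 123.9 eq.
(b) NaHCO₃ supplies 1 eq per mole → 123.9 mol.
(b) Mass: 123.9 mol × 84 g/mol = 10,410 g.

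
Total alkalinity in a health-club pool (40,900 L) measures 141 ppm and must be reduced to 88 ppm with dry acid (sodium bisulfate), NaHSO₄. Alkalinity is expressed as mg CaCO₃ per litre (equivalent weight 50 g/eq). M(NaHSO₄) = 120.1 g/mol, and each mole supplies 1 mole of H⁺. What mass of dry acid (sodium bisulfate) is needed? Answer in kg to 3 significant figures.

5.21 kg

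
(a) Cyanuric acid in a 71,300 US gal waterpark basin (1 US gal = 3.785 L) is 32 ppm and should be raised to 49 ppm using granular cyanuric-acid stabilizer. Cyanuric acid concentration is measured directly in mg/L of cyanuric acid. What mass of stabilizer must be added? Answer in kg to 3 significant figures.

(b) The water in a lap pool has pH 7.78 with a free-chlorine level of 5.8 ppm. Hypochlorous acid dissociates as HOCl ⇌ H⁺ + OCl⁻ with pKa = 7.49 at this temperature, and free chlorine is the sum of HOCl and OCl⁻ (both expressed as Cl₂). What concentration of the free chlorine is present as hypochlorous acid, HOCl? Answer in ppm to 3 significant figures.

(a) 4.59 kg; (b) 1.97 ppm

(a) Volume: 71,300 US gal × 3.785 L/gal = 269,870 L.
(a) CYA to add: (49 − 32) = 17 mg/L × 269,870 L = 4588 g cyanuric acid.

(b) [OCl⁻]/[HOCl] = 10^(pH − pKa) = 10^(7.78 − 7.49) = 10^0.29 = 1.95.
(b) Fraction as HOCl = 1 / (1 + 1.95) = 0.339.
(b) HOCl = 0.339 × 5.8 ppm = 1.966 ppm.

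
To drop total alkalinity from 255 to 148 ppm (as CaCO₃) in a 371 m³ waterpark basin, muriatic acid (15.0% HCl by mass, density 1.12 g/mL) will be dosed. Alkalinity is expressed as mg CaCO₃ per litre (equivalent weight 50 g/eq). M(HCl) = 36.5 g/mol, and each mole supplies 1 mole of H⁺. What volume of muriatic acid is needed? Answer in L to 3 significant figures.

Volume: 371 m³ = 371,000 L.
Alkalinity to neutralize: (255 − 148) = 107 mg/L as CaCO₃ × 371,000 L = 39,700 g as CaCO₃.
Equivalents of H⁺ required: 39,700 ÷ 50 g/eq = 793.9 eq = 793.9 mol HCl.
Mass of HCl: 793.9 × 36.5 = 28,980 g.
Mass of 15.0% solution: 28,980 / 0.15 = 193,200 g.
Volume: 193,200 g ÷ 1.12 g/mL = 172,500 mL.

172 L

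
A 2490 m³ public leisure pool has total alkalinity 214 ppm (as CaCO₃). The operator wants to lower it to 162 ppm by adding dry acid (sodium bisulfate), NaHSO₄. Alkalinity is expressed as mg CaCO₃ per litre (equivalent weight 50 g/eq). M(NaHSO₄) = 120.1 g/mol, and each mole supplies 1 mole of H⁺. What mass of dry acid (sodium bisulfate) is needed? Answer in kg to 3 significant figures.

Volume: 2490 m³ = 2,490,000 L.
Alkalinity to neutralize: (214 − 162) = 52 mg/L as CaCO₃ × 2,490,000 L = 129,500 g as CaCO₃.
Equivalents of H⁺ required: 129,500 ÷ 50 g/eq = 2590 eq = 2590 mol NaHSO₄.
Mass of NaHSO₄: 2590 × 120.1 = 311,000 g.

311 kg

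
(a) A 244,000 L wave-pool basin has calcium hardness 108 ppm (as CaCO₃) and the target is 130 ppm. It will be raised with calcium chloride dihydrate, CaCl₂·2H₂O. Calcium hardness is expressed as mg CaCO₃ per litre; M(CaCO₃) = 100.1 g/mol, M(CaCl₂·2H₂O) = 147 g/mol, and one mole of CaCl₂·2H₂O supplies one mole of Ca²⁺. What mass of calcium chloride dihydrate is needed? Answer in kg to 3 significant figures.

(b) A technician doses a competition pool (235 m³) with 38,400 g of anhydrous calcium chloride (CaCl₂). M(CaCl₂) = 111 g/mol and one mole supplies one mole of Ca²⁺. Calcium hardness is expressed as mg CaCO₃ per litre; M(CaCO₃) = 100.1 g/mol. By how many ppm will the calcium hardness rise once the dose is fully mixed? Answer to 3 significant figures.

(a) Hardness to add: (130 − 108) = 22 mg/L as CaCO₃ × 244,000 L = 5368 g as CaCO₃.
(a) Moles of Ca²⁺ (1 mol Ca²⁺ ≡ 1 mol CaCO₃): 5368 / 100.1 g/mol = 53.63 mol.
(a) Mass of CaCl₂·2H₂O: 53.63 × 147 = 7883 g.

(b) Volume: 235 m³ = 235,000 L.
(b) Moles of Ca²⁺: 38,400 g ÷ 111 g/mol = 345.9 mol.
(b) As CaCO₃: 345.9 mol × 100.1 g/mol = 34,630 g.
(b) Rise: 34,630 g / 235,000 L × 1000 = 147.4 mg/L.

(a) 7.88 kg; (b) 147 ppm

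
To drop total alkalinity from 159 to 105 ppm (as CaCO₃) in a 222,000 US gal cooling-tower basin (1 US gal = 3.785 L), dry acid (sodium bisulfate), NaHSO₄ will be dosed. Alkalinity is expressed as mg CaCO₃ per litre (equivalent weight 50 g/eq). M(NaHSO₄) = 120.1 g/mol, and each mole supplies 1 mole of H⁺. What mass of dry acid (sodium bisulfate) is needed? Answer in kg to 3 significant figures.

Volume: 222,000 US gal × 3.785 L/gal = 840,270 L.
Alkalinity to neutralize: (159 − 105) = 54 mg/L as CaCO₃ × 840,270 L = 45,370 g as CaCO₃.
Equivalents of H⁺ required: 45,370 ÷ 50 g/eq = 907.5 eq = 907.5 mol NaHSO₄.
Mass of NaHSO₄: 907.5 × 120.1 = 109,000 g.

109 kg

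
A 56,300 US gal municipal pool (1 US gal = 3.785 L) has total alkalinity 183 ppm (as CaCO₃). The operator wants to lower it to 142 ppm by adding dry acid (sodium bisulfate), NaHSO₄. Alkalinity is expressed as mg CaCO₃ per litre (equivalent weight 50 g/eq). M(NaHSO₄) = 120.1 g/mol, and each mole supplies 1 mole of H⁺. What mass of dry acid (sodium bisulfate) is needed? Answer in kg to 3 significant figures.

21.0 kg

Volume: 56,300 US gal × 3.785 L/gal = 213,096 L.
Alkalinity to neutralize: (183 − 142) = 41 mg/L as CaCO₃ × 213,096 L = 8737 g as CaCO₃.
Equivalents of H⁺ required: 8737 ÷ 50 g/eq = 174.7 eq = 174.7 mol NaHSO₄.
Mass of NaHSO₄: 174.7 × 120.1 = 20,990 g.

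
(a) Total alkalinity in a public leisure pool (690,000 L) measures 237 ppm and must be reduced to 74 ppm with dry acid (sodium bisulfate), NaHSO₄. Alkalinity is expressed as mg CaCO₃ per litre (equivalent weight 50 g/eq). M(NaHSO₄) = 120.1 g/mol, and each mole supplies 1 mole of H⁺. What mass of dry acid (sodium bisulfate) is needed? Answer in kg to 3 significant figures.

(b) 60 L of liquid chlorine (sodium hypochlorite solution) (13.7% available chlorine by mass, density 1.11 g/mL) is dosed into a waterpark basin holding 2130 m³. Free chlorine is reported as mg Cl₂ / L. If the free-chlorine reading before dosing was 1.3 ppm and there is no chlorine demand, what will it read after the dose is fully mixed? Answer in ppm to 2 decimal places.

(a) 270 kg; (b) 5.58 ppm

(a) Alkalinity to neutralize: (237 − 74) = 163 mg/L as CaCO₃ × 690,000 L = 112,500 g as CaCO₃.
(a) Equivalents of H⁺ required: 112,500 ÷ 50 g/eq = 2249 eq = 2249 mol NaHSO₄.
(a) Mass of NaHSO₄: 2249 × 120.1 = 270,200 g.

(b) Volume: 2130 m³ = 2,130,000 L.
(b) Mass of solution: 60 L × 1000 mL/L × 1.11 g/mL = 66,600 g.
(b) Available chlorine delivered: 66,600 g × 0.137 = 9124 g as Cl₂.
(b) Concentration rise: 9124 g / 2,130,000 L = 4.284 mg/L = 4.28 ppm.
(b) Final FC: 1.3 + 4.28 = 5.58 ppm.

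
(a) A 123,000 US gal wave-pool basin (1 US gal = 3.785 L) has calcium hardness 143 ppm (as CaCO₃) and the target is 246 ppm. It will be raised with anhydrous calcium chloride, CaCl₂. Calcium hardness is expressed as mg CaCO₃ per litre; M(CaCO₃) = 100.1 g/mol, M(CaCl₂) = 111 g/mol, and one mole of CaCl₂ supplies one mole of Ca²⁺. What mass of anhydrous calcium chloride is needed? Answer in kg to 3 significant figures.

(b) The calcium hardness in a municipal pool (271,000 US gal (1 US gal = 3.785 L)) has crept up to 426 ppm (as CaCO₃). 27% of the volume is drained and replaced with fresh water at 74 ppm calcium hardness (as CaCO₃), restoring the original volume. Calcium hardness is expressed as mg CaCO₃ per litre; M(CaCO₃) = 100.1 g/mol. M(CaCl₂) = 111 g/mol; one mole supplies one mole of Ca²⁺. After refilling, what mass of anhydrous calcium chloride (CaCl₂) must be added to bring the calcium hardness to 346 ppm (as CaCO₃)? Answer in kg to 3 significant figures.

(a) Volume: 123,000 US gal × 3.785 L/gal = 465,555 L.
(a) Hardness to add: (246 − 143) = 103 mg/L as CaCO₃ × 465,555 L = 47,950 g as CaCO₃.
(a) Moles of Ca²⁺ (1 mol Ca²⁺ ≡ 1 mol CaCO₃): 47,950 / 100.1 g/mol = 479 mol.
(a) Mass of CaCl₂: 479 × 111 = 53,170 g.

(b) Volume: 271,000 US gal × 3.785 L/gal = 1,025,735 L.
(b) After draining 27% and refilling: 426 × 0.73 + 74 × 0.27 = 330.96 ppm.
(b) Deficit to target: 346 − 330.96 = 15.04 mg/L.
(b) As CaCO₃: 15.04 mg/L × 1,025,735 L = 15,430 g; ÷ 100.1 = 154.1 mol Ca²⁺.
(b) Mass: 154.1 × 111 = 17,110 g.

(a) 53.2 kg; (b) 17.1 kg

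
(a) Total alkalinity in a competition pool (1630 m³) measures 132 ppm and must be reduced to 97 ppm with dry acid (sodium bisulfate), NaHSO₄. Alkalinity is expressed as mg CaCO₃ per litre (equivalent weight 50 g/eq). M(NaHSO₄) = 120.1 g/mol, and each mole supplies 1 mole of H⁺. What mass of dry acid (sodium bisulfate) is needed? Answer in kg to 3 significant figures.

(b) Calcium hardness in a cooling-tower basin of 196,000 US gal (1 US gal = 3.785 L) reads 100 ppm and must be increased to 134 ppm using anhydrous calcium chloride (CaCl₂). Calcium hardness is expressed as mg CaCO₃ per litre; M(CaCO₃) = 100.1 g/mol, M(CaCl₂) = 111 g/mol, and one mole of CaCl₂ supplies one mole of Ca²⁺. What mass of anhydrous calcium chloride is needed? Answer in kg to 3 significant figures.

(a) 137 kg; (b) 28.0 kg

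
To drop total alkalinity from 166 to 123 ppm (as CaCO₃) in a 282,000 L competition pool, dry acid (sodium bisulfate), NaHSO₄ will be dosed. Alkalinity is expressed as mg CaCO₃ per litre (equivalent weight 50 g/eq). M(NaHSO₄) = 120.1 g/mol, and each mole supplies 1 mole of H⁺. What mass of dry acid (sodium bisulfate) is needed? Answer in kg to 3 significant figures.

29.1 kg

Alkalinity to neutralize: (166 − 123) = 43 mg/L as CaCO₃ × 282,000 L = 12,130 g as CaCO₃.
Equivalents of H⁺ required: 12,130 ÷ 50 g/eq = 242.5 eq = 242.5 mol NaHSO₄.
Mass of NaHSO₄: 242.5 × 120.1 = 29,130 g.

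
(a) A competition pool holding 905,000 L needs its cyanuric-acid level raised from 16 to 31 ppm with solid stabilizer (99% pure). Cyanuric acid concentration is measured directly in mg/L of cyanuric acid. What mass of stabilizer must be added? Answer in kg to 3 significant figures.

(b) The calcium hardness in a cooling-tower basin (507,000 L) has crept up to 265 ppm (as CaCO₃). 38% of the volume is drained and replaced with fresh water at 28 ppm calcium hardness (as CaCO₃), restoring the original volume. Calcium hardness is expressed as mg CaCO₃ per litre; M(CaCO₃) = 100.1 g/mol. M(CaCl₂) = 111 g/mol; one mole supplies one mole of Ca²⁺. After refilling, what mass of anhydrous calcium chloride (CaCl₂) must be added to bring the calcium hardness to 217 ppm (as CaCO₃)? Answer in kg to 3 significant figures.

(a) CYA to add: (31 − 16) = 15 mg/L × 905,000 L = 13,580 g cyanuric acid.
(a) At 99% purity: 13,580 / 0.99 = 13,710 g product.

(b) After draining 38% and refilling: 265 × 0.62 + 28 × 0.38 = 174.94 ppm.
(b) Deficit to target: 217 − 174.94 = 42.06 mg/L.
(b) As CaCO₃: 42.06 mg/L × 507,000 L = 21,320 g; ÷ 100.1 = 213 mol Ca²⁺.
(b) Mass: 213 × 111 = 23,650 g.

(a) 13.7 kg; (b) 23.6 kg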